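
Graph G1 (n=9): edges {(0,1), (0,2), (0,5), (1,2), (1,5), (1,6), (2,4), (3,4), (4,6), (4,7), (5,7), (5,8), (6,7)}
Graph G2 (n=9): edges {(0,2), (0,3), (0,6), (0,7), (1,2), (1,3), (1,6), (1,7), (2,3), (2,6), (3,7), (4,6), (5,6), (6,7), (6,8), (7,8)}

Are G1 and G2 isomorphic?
No, not isomorphic

The graphs are NOT isomorphic.

Degrees in G1: deg(0)=3, deg(1)=4, deg(2)=3, deg(3)=1, deg(4)=4, deg(5)=4, deg(6)=3, deg(7)=3, deg(8)=1.
Sorted degree sequence of G1: [4, 4, 4, 3, 3, 3, 3, 1, 1].
Degrees in G2: deg(0)=4, deg(1)=4, deg(2)=4, deg(3)=4, deg(4)=1, deg(5)=1, deg(6)=7, deg(7)=5, deg(8)=2.
Sorted degree sequence of G2: [7, 5, 4, 4, 4, 4, 2, 1, 1].
The (sorted) degree sequence is an isomorphism invariant, so since G1 and G2 have different degree sequences they cannot be isomorphic.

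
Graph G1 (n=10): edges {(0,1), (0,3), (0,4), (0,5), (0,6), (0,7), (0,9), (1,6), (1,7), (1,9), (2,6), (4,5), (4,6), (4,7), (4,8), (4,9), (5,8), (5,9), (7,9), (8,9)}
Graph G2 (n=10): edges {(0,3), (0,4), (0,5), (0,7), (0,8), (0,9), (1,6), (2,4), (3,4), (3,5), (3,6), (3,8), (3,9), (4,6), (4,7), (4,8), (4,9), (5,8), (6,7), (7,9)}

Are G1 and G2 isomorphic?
Yes, isomorphic

The graphs are isomorphic.
One valid mapping φ: V(G1) → V(G2): 0→4, 1→7, 2→1, 3→2, 4→3, 5→8, 6→6, 7→9, 8→5, 9→0

Verify φ preserves adjacency — for each edge of G1, its image is an edge of G2:
  (0,1) → (φ(0),φ(1)) = (4,7) ∈ E(G2) ✓
  (0,3) → (φ(0),φ(3)) = (2,4) ∈ E(G2) ✓
  (0,4) → (φ(0),φ(4)) = (3,4) ∈ E(G2) ✓
  (0,5) → (φ(0),φ(5)) = (4,8) ∈ E(G2) ✓
  (0,6) → (φ(0),φ(6)) = (4,6) ∈ E(G2) ✓
  (0,7) → (φ(0),φ(7)) = (4,9) ∈ E(G2) ✓
  (0,9) → (φ(0),φ(9)) = (0,4) ∈ E(G2) ✓
  (1,6) → (φ(1),φ(6)) = (6,7) ∈ E(G2) ✓
  (1,7) → (φ(1),φ(7)) = (7,9) ∈ E(G2) ✓
  (1,9) → (φ(1),φ(9)) = (0,7) ∈ E(G2) ✓
  (2,6) → (φ(2),φ(6)) = (1,6) ∈ E(G2) ✓
  (4,5) → (φ(4),φ(5)) = (3,8) ∈ E(G2) ✓
  (4,6) → (φ(4),φ(6)) = (3,6) ∈ E(G2) ✓
  (4,7) → (φ(4),φ(7)) = (3,9) ∈ E(G2) ✓
  (4,8) → (φ(4),φ(8)) = (3,5) ∈ E(G2) ✓
  (4,9) → (φ(4),φ(9)) = (0,3) ∈ E(G2) ✓
  (5,8) → (φ(5),φ(8)) = (5,8) ∈ E(G2) ✓
  (5,9) → (φ(5),φ(9)) = (0,8) ∈ E(G2) ✓
  (7,9) → (φ(7),φ(9)) = (0,9) ∈ E(G2) ✓
  (8,9) → (φ(8),φ(9)) = (0,5) ∈ E(G2) ✓
All 20 edges of G1 map to edges of G2, and |E(G1)| = |E(G2)| = 20, so φ is a bijection on edges as well as vertices. Hence G1 ≅ G2.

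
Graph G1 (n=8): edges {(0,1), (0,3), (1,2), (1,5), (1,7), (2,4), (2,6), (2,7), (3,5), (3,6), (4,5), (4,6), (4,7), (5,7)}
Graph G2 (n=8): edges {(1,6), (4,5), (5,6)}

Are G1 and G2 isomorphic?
No, not isomorphic

The graphs are NOT isomorphic.

Connected components of G1: 1 component(s) with vertex sets [[0, 1, 2, 3, 4, 5, 6, 7]], sizes [8].
Connected components of G2: 5 component(s) with vertex sets [[0], [2], [3], [7], [1, 4, 5, 6]], sizes [1, 1, 1, 1, 4].
The number of connected components (and the multiset of component sizes) is an isomorphism invariant — an isomorphism maps each component of G1 bijectively onto a component of G2. Since G1 has 1 component(s) and G2 has 5, they cannot be isomorphic.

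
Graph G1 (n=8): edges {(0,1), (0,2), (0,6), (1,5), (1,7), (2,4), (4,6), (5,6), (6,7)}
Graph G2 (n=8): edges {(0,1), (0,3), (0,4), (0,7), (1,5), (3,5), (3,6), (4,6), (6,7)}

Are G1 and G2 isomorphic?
Yes, isomorphic

The graphs are isomorphic.
One valid mapping φ: V(G1) → V(G2): 0→3, 1→6, 2→5, 3→2, 4→1, 5→7, 6→0, 7→4

Verify φ preserves adjacency — for each edge of G1, its image is an edge of G2:
  (0,1) → (φ(0),φ(1)) = (3,6) ∈ E(G2) ✓
  (0,2) → (φ(0),φ(2)) = (3,5) ∈ E(G2) ✓
  (0,6) → (φ(0),φ(6)) = (0,3) ∈ E(G2) ✓
  (1,5) → (φ(1),φ(5)) = (6,7) ∈ E(G2) ✓
  (1,7) → (φ(1),φ(7)) = (4,6) ∈ E(G2) ✓
  (2,4) → (φ(2),φ(4)) = (1,5) ∈ E(G2) ✓
  (4,6) → (φ(4),φ(6)) = (0,1) ∈ E(G2) ✓
  (5,6) → (φ(5),φ(6)) = (0,7) ∈ E(G2) ✓
  (6,7) → (φ(6),φ(7)) = (0,4) ∈ E(G2) ✓
All 9 edges of G1 map to edges of G2, and |E(G1)| = |E(G2)| = 9, so φ is a bijection on edges as well as vertices. Hence G1 ≅ G2.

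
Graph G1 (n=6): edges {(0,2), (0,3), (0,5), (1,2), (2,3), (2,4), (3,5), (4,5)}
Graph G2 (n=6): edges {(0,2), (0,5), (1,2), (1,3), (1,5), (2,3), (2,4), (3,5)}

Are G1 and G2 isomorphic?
Yes, isomorphic

The graphs are isomorphic.
One valid mapping φ: V(G1) → V(G2): 0→1, 1→4, 2→2, 3→3, 4→0, 5→5

Verify φ preserves adjacency — for each edge of G1, its image is an edge of G2:
  (0,2) → (φ(0),φ(2)) = (1,2) ∈ E(G2) ✓
  (0,3) → (φ(0),φ(3)) = (1,3) ∈ E(G2) ✓
  (0,5) → (φ(0),φ(5)) = (1,5) ∈ E(G2) ✓
  (1,2) → (φ(1),φ(2)) = (2,4) ∈ E(G2) ✓
  (2,3) → (φ(2),φ(3)) = (2,3) ∈ E(G2) ✓
  (2,4) → (φ(2),φ(4)) = (0,2) ∈ E(G2) ✓
  (3,5) → (φ(3),φ(5)) = (3,5) ∈ E(G2) ✓
  (4,5) → (φ(4),φ(5)) = (0,5) ∈ E(G2) ✓
All 8 edges of G1 map to edges of G2, and |E(G1)| = |E(G2)| = 8, so φ is a bijection on edges as well as vertices. Hence G1 ≅ G2.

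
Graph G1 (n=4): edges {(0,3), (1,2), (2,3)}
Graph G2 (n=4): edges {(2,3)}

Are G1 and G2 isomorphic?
No, not isomorphic

The graphs are NOT isomorphic.

Counting edges: G1 has 3 edge(s); G2 has 1 edge(s).
Edge count is an isomorphism invariant (a bijection on vertices induces a bijection on edges), so differing edge counts rule out isomorphism.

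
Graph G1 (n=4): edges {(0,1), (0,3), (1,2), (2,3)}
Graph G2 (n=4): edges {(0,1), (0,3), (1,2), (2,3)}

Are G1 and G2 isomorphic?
Yes, isomorphic

The graphs are isomorphic.
One valid mapping φ: V(G1) → V(G2): 0→3, 1→2, 2→1, 3→0

Verify φ preserves adjacency — for each edge of G1, its image is an edge of G2:
  (0,1) → (φ(0),φ(1)) = (2,3) ∈ E(G2) ✓
  (0,3) → (φ(0),φ(3)) = (0,3) ∈ E(G2) ✓
  (1,2) → (φ(1),φ(2)) = (1,2) ∈ E(G2) ✓
  (2,3) → (φ(2),φ(3)) = (0,1) ∈ E(G2) ✓
All 4 edges of G1 map to edges of G2, and |E(G1)| = |E(G2)| = 4, so φ is a bijection on edges as well as vertices. Hence G1 ≅ G2.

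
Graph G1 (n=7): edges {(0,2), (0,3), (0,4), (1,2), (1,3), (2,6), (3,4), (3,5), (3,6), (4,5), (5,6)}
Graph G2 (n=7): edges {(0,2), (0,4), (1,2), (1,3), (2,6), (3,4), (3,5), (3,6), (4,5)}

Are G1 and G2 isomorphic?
No, not isomorphic

The graphs are NOT isomorphic.

Counting edges: G1 has 11 edge(s); G2 has 9 edge(s).
Edge count is an isomorphism invariant (a bijection on vertices induces a bijection on edges), so differing edge counts rule out isomorphism.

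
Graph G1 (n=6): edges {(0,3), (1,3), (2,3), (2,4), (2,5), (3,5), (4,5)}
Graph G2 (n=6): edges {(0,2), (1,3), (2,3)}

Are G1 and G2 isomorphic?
No, not isomorphic

The graphs are NOT isomorphic.

Connected components of G1: 1 component(s) with vertex sets [[0, 1, 2, 3, 4, 5]], sizes [6].
Connected components of G2: 3 component(s) with vertex sets [[4], [5], [0, 1, 2, 3]], sizes [1, 1, 4].
The number of connected components (and the multiset of component sizes) is an isomorphism invariant — an isomorphism maps each component of G1 bijectively onto a component of G2. Since G1 has 1 component(s) and G2 has 3, they cannot be isomorphic.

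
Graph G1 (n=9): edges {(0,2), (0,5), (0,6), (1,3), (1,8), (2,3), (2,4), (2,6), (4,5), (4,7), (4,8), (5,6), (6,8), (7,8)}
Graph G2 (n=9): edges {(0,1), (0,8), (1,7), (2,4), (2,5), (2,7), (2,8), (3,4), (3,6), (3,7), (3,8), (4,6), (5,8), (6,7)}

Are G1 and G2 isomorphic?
Yes, isomorphic

The graphs are isomorphic.
One valid mapping φ: V(G1) → V(G2): 0→6, 1→0, 2→7, 3→1, 4→2, 5→4, 6→3, 7→5, 8→8

Verify φ preserves adjacency — for each edge of G1, its image is an edge of G2:
  (0,2) → (φ(0),φ(2)) = (6,7) ∈ E(G2) ✓
  (0,5) → (φ(0),φ(5)) = (4,6) ∈ E(G2) ✓
  (0,6) → (φ(0),φ(6)) = (3,6) ∈ E(G2) ✓
  (1,3) → (φ(1),φ(3)) = (0,1) ∈ E(G2) ✓
  (1,8) → (φ(1),φ(8)) = (0,8) ∈ E(G2) ✓
  (2,3) → (φ(2),φ(3)) = (1,7) ∈ E(G2) ✓
  (2,4) → (φ(2),φ(4)) = (2,7) ∈ E(G2) ✓
  (2,6) → (φ(2),φ(6)) = (3,7) ∈ E(G2) ✓
  (4,5) → (φ(4),φ(5)) = (2,4) ∈ E(G2) ✓
  (4,7) → (φ(4),φ(7)) = (2,5) ∈ E(G2) ✓
  (4,8) → (φ(4),φ(8)) = (2,8) ∈ E(G2) ✓
  (5,6) → (φ(5),φ(6)) = (3,4) ∈ E(G2) ✓
  (6,8) → (φ(6),φ(8)) = (3,8) ∈ E(G2) ✓
  (7,8) → (φ(7),φ(8)) = (5,8) ∈ E(G2) ✓
All 14 edges of G1 map to edges of G2, and |E(G1)| = |E(G2)| = 14, so φ is a bijection on edges as well as vertices. Hence G1 ≅ G2.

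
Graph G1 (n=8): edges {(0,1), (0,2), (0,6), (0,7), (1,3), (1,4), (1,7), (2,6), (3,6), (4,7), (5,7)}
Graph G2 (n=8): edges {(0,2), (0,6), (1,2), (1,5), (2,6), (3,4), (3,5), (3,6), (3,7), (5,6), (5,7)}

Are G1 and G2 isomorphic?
Yes, isomorphic

The graphs are isomorphic.
One valid mapping φ: V(G1) → V(G2): 0→6, 1→5, 2→0, 3→1, 4→7, 5→4, 6→2, 7→3

Verify φ preserves adjacency — for each edge of G1, its image is an edge of G2:
  (0,1) → (φ(0),φ(1)) = (5,6) ∈ E(G2) ✓
  (0,2) → (φ(0),φ(2)) = (0,6) ∈ E(G2) ✓
  (0,6) → (φ(0),φ(6)) = (2,6) ∈ E(G2) ✓
  (0,7) → (φ(0),φ(7)) = (3,6) ∈ E(G2) ✓
  (1,3) → (φ(1),φ(3)) = (1,5) ∈ E(G2) ✓
  (1,4) → (φ(1),φ(4)) = (5,7) ∈ E(G2) ✓
  (1,7) → (φ(1),φ(7)) = (3,5) ∈ E(G2) ✓
  (2,6) → (φ(2),φ(6)) = (0,2) ∈ E(G2) ✓
  (3,6) → (φ(3),φ(6)) = (1,2) ∈ E(G2) ✓
  (4,7) → (φ(4),φ(7)) = (3,7) ∈ E(G2) ✓
  (5,7) → (φ(5),φ(7)) = (3,4) ∈ E(G2) ✓
All 11 edges of G1 map to edges of G2, and |E(G1)| = |E(G2)| = 11, so φ is a bijection on edges as well as vertices. Hence G1 ≅ G2.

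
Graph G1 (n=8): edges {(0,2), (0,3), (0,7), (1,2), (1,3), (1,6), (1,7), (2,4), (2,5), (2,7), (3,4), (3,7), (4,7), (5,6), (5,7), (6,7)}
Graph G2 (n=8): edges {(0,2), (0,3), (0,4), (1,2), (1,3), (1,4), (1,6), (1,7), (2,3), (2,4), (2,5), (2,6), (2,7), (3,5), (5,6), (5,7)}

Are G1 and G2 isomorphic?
Yes, isomorphic

The graphs are isomorphic.
One valid mapping φ: V(G1) → V(G2): 0→7, 1→3, 2→1, 3→5, 4→6, 5→4, 6→0, 7→2

Verify φ preserves adjacency — for each edge of G1, its image is an edge of G2:
  (0,2) → (φ(0),φ(2)) = (1,7) ∈ E(G2) ✓
  (0,3) → (φ(0),φ(3)) = (5,7) ∈ E(G2) ✓
  (0,7) → (φ(0),φ(7)) = (2,7) ∈ E(G2) ✓
  (1,2) → (φ(1),φ(2)) = (1,3) ∈ E(G2) ✓
  (1,3) → (φ(1),φ(3)) = (3,5) ∈ E(G2) ✓
  (1,6) → (φ(1),φ(6)) = (0,3) ∈ E(G2) ✓
  (1,7) → (φ(1),φ(7)) = (2,3) ∈ E(G2) ✓
  (2,4) → (φ(2),φ(4)) = (1,6) ∈ E(G2) ✓
  (2,5) → (φ(2),φ(5)) = (1,4) ∈ E(G2) ✓
  (2,7) → (φ(2),φ(7)) = (1,2) ∈ E(G2) ✓
  (3,4) → (φ(3),φ(4)) = (5,6) ∈ E(G2) ✓
  (3,7) → (φ(3),φ(7)) = (2,5) ∈ E(G2) ✓
  (4,7) → (φ(4),φ(7)) = (2,6) ∈ E(G2) ✓
  (5,6) → (φ(5),φ(6)) = (0,4) ∈ E(G2) ✓
  (5,7) → (φ(5),φ(7)) = (2,4) ∈ E(G2) ✓
  (6,7) → (φ(6),φ(7)) = (0,2) ∈ E(G2) ✓
All 16 edges of G1 map to edges of G2, and |E(G1)| = |E(G2)| = 16, so φ is a bijection on edges as well as vertices. Hence G1 ≅ G2.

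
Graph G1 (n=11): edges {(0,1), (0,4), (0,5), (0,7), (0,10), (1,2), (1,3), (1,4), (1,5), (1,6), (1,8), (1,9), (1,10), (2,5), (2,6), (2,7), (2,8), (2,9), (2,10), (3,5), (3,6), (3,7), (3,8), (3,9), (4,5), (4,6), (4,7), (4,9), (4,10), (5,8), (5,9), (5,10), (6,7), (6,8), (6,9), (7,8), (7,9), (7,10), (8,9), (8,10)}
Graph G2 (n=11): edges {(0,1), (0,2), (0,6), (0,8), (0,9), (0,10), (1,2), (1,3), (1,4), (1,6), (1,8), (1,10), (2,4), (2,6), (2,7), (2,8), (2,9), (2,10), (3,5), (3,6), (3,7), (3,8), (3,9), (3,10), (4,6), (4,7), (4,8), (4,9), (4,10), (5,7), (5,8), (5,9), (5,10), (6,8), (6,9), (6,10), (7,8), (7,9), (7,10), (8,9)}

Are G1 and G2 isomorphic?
Yes, isomorphic

The graphs are isomorphic.
One valid mapping φ: V(G1) → V(G2): 0→5, 1→8, 2→4, 3→0, 4→3, 5→9, 6→1, 7→10, 8→2, 9→6, 10→7

Verify φ preserves adjacency — for each edge of G1, its image is an edge of G2:
  (0,1) → (φ(0),φ(1)) = (5,8) ∈ E(G2) ✓
  (0,4) → (φ(0),φ(4)) = (3,5) ∈ E(G2) ✓
  (0,5) → (φ(0),φ(5)) = (5,9) ∈ E(G2) ✓
  (0,7) → (φ(0),φ(7)) = (5,10) ∈ E(G2) ✓
  (0,10) → (φ(0),φ(10)) = (5,7) ∈ E(G2) ✓
  (1,2) → (φ(1),φ(2)) = (4,8) ∈ E(G2) ✓
  (1,3) → (φ(1),φ(3)) = (0,8) ∈ E(G2) ✓
  (1,4) → (φ(1),φ(4)) = (3,8) ∈ E(G2) ✓
  (1,5) → (φ(1),φ(5)) = (8,9) ∈ E(G2) ✓
  (1,6) → (φ(1),φ(6)) = (1,8) ∈ E(G2) ✓
  (1,8) → (φ(1),φ(8)) = (2,8) ∈ E(G2) ✓
  (1,9) → (φ(1),φ(9)) = (6,8) ∈ E(G2) ✓
  (1,10) → (φ(1),φ(10)) = (7,8) ∈ E(G2) ✓
  (2,5) → (φ(2),φ(5)) = (4,9) ∈ E(G2) ✓
  (2,6) → (φ(2),φ(6)) = (1,4) ∈ E(G2) ✓
  (2,7) → (φ(2),φ(7)) = (4,10) ∈ E(G2) ✓
  (2,8) → (φ(2),φ(8)) = (2,4) ∈ E(G2) ✓
  (2,9) → (φ(2),φ(9)) = (4,6) ∈ E(G2) ✓
  (2,10) → (φ(2),φ(10)) = (4,7) ∈ E(G2) ✓
  (3,5) → (φ(3),φ(5)) = (0,9) ∈ E(G2) ✓
  (3,6) → (φ(3),φ(6)) = (0,1) ∈ E(G2) ✓
  (3,7) → (φ(3),φ(7)) = (0,10) ∈ E(G2) ✓
  (3,8) → (φ(3),φ(8)) = (0,2) ∈ E(G2) ✓
  (3,9) → (φ(3),φ(9)) = (0,6) ∈ E(G2) ✓
  (4,5) → (φ(4),φ(5)) = (3,9) ∈ E(G2) ✓
  (4,6) → (φ(4),φ(6)) = (1,3) ∈ E(G2) ✓
  (4,7) → (φ(4),φ(7)) = (3,10) ∈ E(G2) ✓
  (4,9) → (φ(4),φ(9)) = (3,6) ∈ E(G2) ✓
  (4,10) → (φ(4),φ(10)) = (3,7) ∈ E(G2) ✓
  (5,8) → (φ(5),φ(8)) = (2,9) ∈ E(G2) ✓
  (5,9) → (φ(5),φ(9)) = (6,9) ∈ E(G2) ✓
  (5,10) → (φ(5),φ(10)) = (7,9) ∈ E(G2) ✓
  (6,7) → (φ(6),φ(7)) = (1,10) ∈ E(G2) ✓
  (6,8) → (φ(6),φ(8)) = (1,2) ∈ E(G2) ✓
  (6,9) → (φ(6),φ(9)) = (1,6) ∈ E(G2) ✓
  (7,8) → (φ(7),φ(8)) = (2,10) ∈ E(G2) ✓
  (7,9) → (φ(7),φ(9)) = (6,10) ∈ E(G2) ✓
  (7,10) → (φ(7),φ(10)) = (7,10) ∈ E(G2) ✓
  (8,9) → (φ(8),φ(9)) = (2,6) ∈ E(G2) ✓
  (8,10) → (φ(8),φ(10)) = (2,7) ∈ E(G2) ✓
All 40 edges of G1 map to edges of G2, and |E(G1)| = |E(G2)| = 40, so φ is a bijection on edges as well as vertices. Hence G1 ≅ G2.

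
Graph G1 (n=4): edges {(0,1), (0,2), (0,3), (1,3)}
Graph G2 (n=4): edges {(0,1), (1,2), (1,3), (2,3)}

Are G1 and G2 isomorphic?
Yes, isomorphic

The graphs are isomorphic.
One valid mapping φ: V(G1) → V(G2): 0→1, 1→2, 2→0, 3→3

Verify φ preserves adjacency — for each edge of G1, its image is an edge of G2:
  (0,1) → (φ(0),φ(1)) = (1,2) ∈ E(G2) ✓
  (0,2) → (φ(0),φ(2)) = (0,1) ∈ E(G2) ✓
  (0,3) → (φ(0),φ(3)) = (1,3) ∈ E(G2) ✓
  (1,3) → (φ(1),φ(3)) = (2,3) ∈ E(G2) ✓
All 4 edges of G1 map to edges of G2, and |E(G1)| = |E(G2)| = 4, so φ is a bijection on edges as well as vertices. Hence G1 ≅ G2.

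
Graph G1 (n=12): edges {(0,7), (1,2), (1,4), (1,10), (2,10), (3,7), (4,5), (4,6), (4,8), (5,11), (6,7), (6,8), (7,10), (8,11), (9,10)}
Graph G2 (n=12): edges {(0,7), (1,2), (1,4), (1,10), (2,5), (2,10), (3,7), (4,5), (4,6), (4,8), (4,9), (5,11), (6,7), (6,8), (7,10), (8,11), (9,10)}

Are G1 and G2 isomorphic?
No, not isomorphic

The graphs are NOT isomorphic.

Counting edges: G1 has 15 edge(s); G2 has 17 edge(s).
Edge count is an isomorphism invariant (a bijection on vertices induces a bijection on edges), so differing edge counts rule out isomorphism.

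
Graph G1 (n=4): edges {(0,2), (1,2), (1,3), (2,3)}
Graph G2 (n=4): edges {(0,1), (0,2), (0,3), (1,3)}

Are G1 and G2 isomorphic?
Yes, isomorphic

The graphs are isomorphic.
One valid mapping φ: V(G1) → V(G2): 0→2, 1→1, 2→0, 3→3

Verify φ preserves adjacency — for each edge of G1, its image is an edge of G2:
  (0,2) → (φ(0),φ(2)) = (0,2) ∈ E(G2) ✓
  (1,2) → (φ(1),φ(2)) = (0,1) ∈ E(G2) ✓
  (1,3) → (φ(1),φ(3)) = (1,3) ∈ E(G2) ✓
  (2,3) → (φ(2),φ(3)) = (0,3) ∈ E(G2) ✓
All 4 edges of G1 map to edges of G2, and |E(G1)| = |E(G2)| = 4, so φ is a bijection on edges as well as vertices. Hence G1 ≅ G2.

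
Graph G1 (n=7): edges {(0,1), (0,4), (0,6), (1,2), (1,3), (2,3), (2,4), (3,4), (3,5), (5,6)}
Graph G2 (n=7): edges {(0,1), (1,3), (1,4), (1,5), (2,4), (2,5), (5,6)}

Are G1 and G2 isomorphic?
No, not isomorphic

The graphs are NOT isomorphic.

Counting triangles (3-cliques): G1 has 2, G2 has 0.
Triangle count is an isomorphism invariant, so differing triangle counts rule out isomorphism.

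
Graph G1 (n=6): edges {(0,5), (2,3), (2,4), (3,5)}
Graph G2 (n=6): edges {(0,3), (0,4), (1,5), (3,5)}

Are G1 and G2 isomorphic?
Yes, isomorphic

The graphs are isomorphic.
One valid mapping φ: V(G1) → V(G2): 0→4, 1→2, 2→5, 3→3, 4→1, 5→0

Verify φ preserves adjacency — for each edge of G1, its image is an edge of G2:
  (0,5) → (φ(0),φ(5)) = (0,4) ∈ E(G2) ✓
  (2,3) → (φ(2),φ(3)) = (3,5) ∈ E(G2) ✓
  (2,4) → (φ(2),φ(4)) = (1,5) ∈ E(G2) ✓
  (3,5) → (φ(3),φ(5)) = (0,3) ∈ E(G2) ✓
All 4 edges of G1 map to edges of G2, and |E(G1)| = |E(G2)| = 4, so φ is a bijection on edges as well as vertices. Hence G1 ≅ G2.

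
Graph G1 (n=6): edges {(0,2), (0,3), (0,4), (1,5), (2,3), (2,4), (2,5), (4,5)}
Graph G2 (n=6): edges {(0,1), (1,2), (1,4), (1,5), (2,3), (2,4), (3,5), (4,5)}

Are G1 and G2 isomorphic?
No, not isomorphic

The graphs are NOT isomorphic.

Counting triangles (3-cliques): G1 has 3, G2 has 2.
Triangle count is an isomorphism invariant, so differing triangle counts rule out isomorphism.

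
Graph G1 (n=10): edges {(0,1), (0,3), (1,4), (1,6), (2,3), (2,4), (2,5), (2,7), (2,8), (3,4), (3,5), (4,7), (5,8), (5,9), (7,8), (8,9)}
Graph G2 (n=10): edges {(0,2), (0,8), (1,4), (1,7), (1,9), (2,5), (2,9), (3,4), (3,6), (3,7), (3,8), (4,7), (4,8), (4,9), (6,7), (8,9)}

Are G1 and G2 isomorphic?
Yes, isomorphic

The graphs are isomorphic.
One valid mapping φ: V(G1) → V(G2): 0→0, 1→2, 2→4, 3→8, 4→9, 5→3, 6→5, 7→1, 8→7, 9→6

Verify φ preserves adjacency — for each edge of G1, its image is an edge of G2:
  (0,1) → (φ(0),φ(1)) = (0,2) ∈ E(G2) ✓
  (0,3) → (φ(0),φ(3)) = (0,8) ∈ E(G2) ✓
  (1,4) → (φ(1),φ(4)) = (2,9) ∈ E(G2) ✓
  (1,6) → (φ(1),φ(6)) = (2,5) ∈ E(G2) ✓
  (2,3) → (φ(2),φ(3)) = (4,8) ∈ E(G2) ✓
  (2,4) → (φ(2),φ(4)) = (4,9) ∈ E(G2) ✓
  (2,5) → (φ(2),φ(5)) = (3,4) ∈ E(G2) ✓
  (2,7) → (φ(2),φ(7)) = (1,4) ∈ E(G2) ✓
  (2,8) → (φ(2),φ(8)) = (4,7) ∈ E(G2) ✓
  (3,4) → (φ(3),φ(4)) = (8,9) ∈ E(G2) ✓
  (3,5) → (φ(3),φ(5)) = (3,8) ∈ E(G2) ✓
  (4,7) → (φ(4),φ(7)) = (1,9) ∈ E(G2) ✓
  (5,8) → (φ(5),φ(8)) = (3,7) ∈ E(G2) ✓
  (5,9) → (φ(5),φ(9)) = (3,6) ∈ E(G2) ✓
  (7,8) → (φ(7),φ(8)) = (1,7) ∈ E(G2) ✓
  (8,9) → (φ(8),φ(9)) = (6,7) ∈ E(G2) ✓
All 16 edges of G1 map to edges of G2, and |E(G1)| = |E(G2)| = 16, so φ is a bijection on edges as well as vertices. Hence G1 ≅ G2.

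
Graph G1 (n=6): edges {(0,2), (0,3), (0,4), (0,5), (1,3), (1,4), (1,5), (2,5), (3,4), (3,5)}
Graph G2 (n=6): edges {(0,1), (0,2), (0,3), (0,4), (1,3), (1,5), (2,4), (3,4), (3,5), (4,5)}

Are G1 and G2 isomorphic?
Yes, isomorphic

The graphs are isomorphic.
One valid mapping φ: V(G1) → V(G2): 0→4, 1→1, 2→2, 3→3, 4→5, 5→0

Verify φ preserves adjacency — for each edge of G1, its image is an edge of G2:
  (0,2) → (φ(0),φ(2)) = (2,4) ∈ E(G2) ✓
  (0,3) → (φ(0),φ(3)) = (3,4) ∈ E(G2) ✓
  (0,4) → (φ(0),φ(4)) = (4,5) ∈ E(G2) ✓
  (0,5) → (φ(0),φ(5)) = (0,4) ∈ E(G2) ✓
  (1,3) → (φ(1),φ(3)) = (1,3) ∈ E(G2) ✓
  (1,4) → (φ(1),φ(4)) = (1,5) ∈ E(G2) ✓
  (1,5) → (φ(1),φ(5)) = (0,1) ∈ E(G2) ✓
  (2,5) → (φ(2),φ(5)) = (0,2) ∈ E(G2) ✓
  (3,4) → (φ(3),φ(4)) = (3,5) ∈ E(G2) ✓
  (3,5) → (φ(3),φ(5)) = (0,3) ∈ E(G2) ✓
All 10 edges of G1 map to edges of G2, and |E(G1)| = |E(G2)| = 10, so φ is a bijection on edges as well as vertices. Hence G1 ≅ G2.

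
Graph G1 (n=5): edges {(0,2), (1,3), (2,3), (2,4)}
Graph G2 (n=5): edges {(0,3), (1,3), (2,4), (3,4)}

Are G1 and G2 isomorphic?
Yes, isomorphic

The graphs are isomorphic.
One valid mapping φ: V(G1) → V(G2): 0→1, 1→2, 2→3, 3→4, 4→0

Verify φ preserves adjacency — for each edge of G1, its image is an edge of G2:
  (0,2) → (φ(0),φ(2)) = (1,3) ∈ E(G2) ✓
  (1,3) → (φ(1),φ(3)) = (2,4) ∈ E(G2) ✓
  (2,3) → (φ(2),φ(3)) = (3,4) ∈ E(G2) ✓
  (2,4) → (φ(2),φ(4)) = (0,3) ∈ E(G2) ✓
All 4 edges of G1 map to edges of G2, and |E(G1)| = |E(G2)| = 4, so φ is a bijection on edges as well as vertices. Hence G1 ≅ G2.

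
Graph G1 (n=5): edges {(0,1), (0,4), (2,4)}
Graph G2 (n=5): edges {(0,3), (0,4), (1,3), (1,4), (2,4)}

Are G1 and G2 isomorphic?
No, not isomorphic

The graphs are NOT isomorphic.

Connected components of G1: 2 component(s) with vertex sets [[3], [0, 1, 2, 4]], sizes [1, 4].
Connected components of G2: 1 component(s) with vertex sets [[0, 1, 2, 3, 4]], sizes [5].
The number of connected components (and the multiset of component sizes) is an isomorphism invariant — an isomorphism maps each component of G1 bijectively onto a component of G2. Since G1 has 2 component(s) and G2 has 1, they cannot be isomorphic.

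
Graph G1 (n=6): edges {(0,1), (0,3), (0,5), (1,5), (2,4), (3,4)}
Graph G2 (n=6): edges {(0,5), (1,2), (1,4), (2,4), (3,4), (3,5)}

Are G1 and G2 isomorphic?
Yes, isomorphic

The graphs are isomorphic.
One valid mapping φ: V(G1) → V(G2): 0→4, 1→1, 2→0, 3→3, 4→5, 5→2

Verify φ preserves adjacency — for each edge of G1, its image is an edge of G2:
  (0,1) → (φ(0),φ(1)) = (1,4) ∈ E(G2) ✓
  (0,3) → (φ(0),φ(3)) = (3,4) ∈ E(G2) ✓
  (0,5) → (φ(0),φ(5)) = (2,4) ∈ E(G2) ✓
  (1,5) → (φ(1),φ(5)) = (1,2) ∈ E(G2) ✓
  (2,4) → (φ(2),φ(4)) = (0,5) ∈ E(G2) ✓
  (3,4) → (φ(3),φ(4)) = (3,5) ∈ E(G2) ✓
All 6 edges of G1 map to edges of G2, and |E(G1)| = |E(G2)| = 6, so φ is a bijection on edges as well as vertices. Hence G1 ≅ G2.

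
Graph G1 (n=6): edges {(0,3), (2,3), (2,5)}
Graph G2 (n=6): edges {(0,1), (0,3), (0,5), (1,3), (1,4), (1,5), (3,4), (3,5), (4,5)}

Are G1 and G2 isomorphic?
No, not isomorphic

The graphs are NOT isomorphic.

Degrees in G1: deg(0)=1, deg(1)=0, deg(2)=2, deg(3)=2, deg(4)=0, deg(5)=1.
Sorted degree sequence of G1: [2, 2, 1, 1, 0, 0].
Degrees in G2: deg(0)=3, deg(1)=4, deg(2)=0, deg(3)=4, deg(4)=3, deg(5)=4.
Sorted degree sequence of G2: [4, 4, 4, 3, 3, 0].
The (sorted) degree sequence is an isomorphism invariant, so since G1 and G2 have different degree sequences they cannot be isomorphic.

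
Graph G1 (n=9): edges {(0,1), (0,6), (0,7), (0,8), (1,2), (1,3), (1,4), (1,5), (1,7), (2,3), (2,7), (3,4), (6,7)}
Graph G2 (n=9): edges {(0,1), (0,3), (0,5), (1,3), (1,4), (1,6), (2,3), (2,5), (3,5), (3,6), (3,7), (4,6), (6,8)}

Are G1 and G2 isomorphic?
Yes, isomorphic

The graphs are isomorphic.
One valid mapping φ: V(G1) → V(G2): 0→6, 1→3, 2→0, 3→5, 4→2, 5→7, 6→4, 7→1, 8→8

Verify φ preserves adjacency — for each edge of G1, its image is an edge of G2:
  (0,1) → (φ(0),φ(1)) = (3,6) ∈ E(G2) ✓
  (0,6) → (φ(0),φ(6)) = (4,6) ∈ E(G2) ✓
  (0,7) → (φ(0),φ(7)) = (1,6) ∈ E(G2) ✓
  (0,8) → (φ(0),φ(8)) = (6,8) ∈ E(G2) ✓
  (1,2) → (φ(1),φ(2)) = (0,3) ∈ E(G2) ✓
  (1,3) → (φ(1),φ(3)) = (3,5) ∈ E(G2) ✓
  (1,4) → (φ(1),φ(4)) = (2,3) ∈ E(G2) ✓
  (1,5) → (φ(1),φ(5)) = (3,7) ∈ E(G2) ✓
  (1,7) → (φ(1),φ(7)) = (1,3) ∈ E(G2) ✓
  (2,3) → (φ(2),φ(3)) = (0,5) ∈ E(G2) ✓
  (2,7) → (φ(2),φ(7)) = (0,1) ∈ E(G2) ✓
  (3,4) → (φ(3),φ(4)) = (2,5) ∈ E(G2) ✓
  (6,7) → (φ(6),φ(7)) = (1,4) ∈ E(G2) ✓
All 13 edges of G1 map to edges of G2, and |E(G1)| = |E(G2)| = 13, so φ is a bijection on edges as well as vertices. Hence G1 ≅ G2.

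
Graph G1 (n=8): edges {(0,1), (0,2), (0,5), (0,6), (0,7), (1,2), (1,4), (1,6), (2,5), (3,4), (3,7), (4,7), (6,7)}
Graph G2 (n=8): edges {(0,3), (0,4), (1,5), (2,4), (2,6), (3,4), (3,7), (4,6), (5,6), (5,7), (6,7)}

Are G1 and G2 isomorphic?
No, not isomorphic

The graphs are NOT isomorphic.

Counting triangles (3-cliques): G1 has 5, G2 has 3.
Triangle count is an isomorphism invariant, so differing triangle counts rule out isomorphism.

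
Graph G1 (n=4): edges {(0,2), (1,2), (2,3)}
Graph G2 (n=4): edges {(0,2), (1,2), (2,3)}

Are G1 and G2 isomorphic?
Yes, isomorphic

The graphs are isomorphic.
One valid mapping φ: V(G1) → V(G2): 0→0, 1→1, 2→2, 3→3

Verify φ preserves adjacency — for each edge of G1, its image is an edge of G2:
  (0,2) → (φ(0),φ(2)) = (0,2) ∈ E(G2) ✓
  (1,2) → (φ(1),φ(2)) = (1,2) ∈ E(G2) ✓
  (2,3) → (φ(2),φ(3)) = (2,3) ∈ E(G2) ✓
All 3 edges of G1 map to edges of G2, and |E(G1)| = |E(G2)| = 3, so φ is a bijection on edges as well as vertices. Hence G1 ≅ G2.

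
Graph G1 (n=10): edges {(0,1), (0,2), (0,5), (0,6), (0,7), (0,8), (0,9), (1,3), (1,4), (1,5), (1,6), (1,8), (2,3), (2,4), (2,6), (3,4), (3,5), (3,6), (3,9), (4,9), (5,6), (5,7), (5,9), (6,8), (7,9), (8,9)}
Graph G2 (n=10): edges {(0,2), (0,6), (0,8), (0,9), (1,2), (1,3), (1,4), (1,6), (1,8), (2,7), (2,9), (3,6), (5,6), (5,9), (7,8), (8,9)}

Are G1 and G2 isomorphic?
No, not isomorphic

The graphs are NOT isomorphic.

Degrees in G1: deg(0)=7, deg(1)=6, deg(2)=4, deg(3)=6, deg(4)=4, deg(5)=6, deg(6)=6, deg(7)=3, deg(8)=4, deg(9)=6.
Sorted degree sequence of G1: [7, 6, 6, 6, 6, 6, 4, 4, 4, 3].
Degrees in G2: deg(0)=4, deg(1)=5, deg(2)=4, deg(3)=2, deg(4)=1, deg(5)=2, deg(6)=4, deg(7)=2, deg(8)=4, deg(9)=4.
Sorted degree sequence of G2: [5, 4, 4, 4, 4, 4, 2, 2, 2, 1].
The (sorted) degree sequence is an isomorphism invariant, so since G1 and G2 have different degree sequences they cannot be isomorphic.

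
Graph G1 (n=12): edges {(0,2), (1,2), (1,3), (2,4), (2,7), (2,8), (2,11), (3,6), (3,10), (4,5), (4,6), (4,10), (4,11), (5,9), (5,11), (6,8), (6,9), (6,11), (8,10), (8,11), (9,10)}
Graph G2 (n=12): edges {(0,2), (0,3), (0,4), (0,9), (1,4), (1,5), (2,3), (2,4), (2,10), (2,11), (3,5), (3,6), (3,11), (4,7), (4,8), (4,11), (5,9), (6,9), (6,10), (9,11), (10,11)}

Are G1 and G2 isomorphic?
Yes, isomorphic

The graphs are isomorphic.
One valid mapping φ: V(G1) → V(G2): 0→8, 1→1, 2→4, 3→5, 4→11, 5→10, 6→3, 7→7, 8→0, 9→6, 10→9, 11→2

Verify φ preserves adjacency — for each edge of G1, its image is an edge of G2:
  (0,2) → (φ(0),φ(2)) = (4,8) ∈ E(G2) ✓
  (1,2) → (φ(1),φ(2)) = (1,4) ∈ E(G2) ✓
  (1,3) → (φ(1),φ(3)) = (1,5) ∈ E(G2) ✓
  (2,4) → (φ(2),φ(4)) = (4,11) ∈ E(G2) ✓
  (2,7) → (φ(2),φ(7)) = (4,7) ∈ E(G2) ✓
  (2,8) → (φ(2),φ(8)) = (0,4) ∈ E(G2) ✓
  (2,11) → (φ(2),φ(11)) = (2,4) ∈ E(G2) ✓
  (3,6) → (φ(3),φ(6)) = (3,5) ∈ E(G2) ✓
  (3,10) → (φ(3),φ(10)) = (5,9) ∈ E(G2) ✓
  (4,5) → (φ(4),φ(5)) = (10,11) ∈ E(G2) ✓
  (4,6) → (φ(4),φ(6)) = (3,11) ∈ E(G2) ✓
  (4,10) → (φ(4),φ(10)) = (9,11) ∈ E(G2) ✓
  (4,11) → (φ(4),φ(11)) = (2,11) ∈ E(G2) ✓
  (5,9) → (φ(5),φ(9)) = (6,10) ∈ E(G2) ✓
  (5,11) → (φ(5),φ(11)) = (2,10) ∈ E(G2) ✓
  (6,8) → (φ(6),φ(8)) = (0,3) ∈ E(G2) ✓
  (6,9) → (φ(6),φ(9)) = (3,6) ∈ E(G2) ✓
  (6,11) → (φ(6),φ(11)) = (2,3) ∈ E(G2) ✓
  (8,10) → (φ(8),φ(10)) = (0,9) ∈ E(G2) ✓
  (8,11) → (φ(8),φ(11)) = (0,2) ∈ E(G2) ✓
  (9,10) → (φ(9),φ(10)) = (6,9) ∈ E(G2) ✓
All 21 edges of G1 map to edges of G2, and |E(G1)| = |E(G2)| = 21, so φ is a bijection on edges as well as vertices. Hence G1 ≅ G2.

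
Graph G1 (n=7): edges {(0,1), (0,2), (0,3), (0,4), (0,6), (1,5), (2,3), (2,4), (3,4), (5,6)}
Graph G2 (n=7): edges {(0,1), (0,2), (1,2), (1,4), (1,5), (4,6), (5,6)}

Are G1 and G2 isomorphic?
No, not isomorphic

The graphs are NOT isomorphic.

Connected components of G1: 1 component(s) with vertex sets [[0, 1, 2, 3, 4, 5, 6]], sizes [7].
Connected components of G2: 2 component(s) with vertex sets [[3], [0, 1, 2, 4, 5, 6]], sizes [1, 6].
The number of connected components (and the multiset of component sizes) is an isomorphism invariant — an isomorphism maps each component of G1 bijectively onto a component of G2. Since G1 has 1 component(s) and G2 has 2, they cannot be isomorphic.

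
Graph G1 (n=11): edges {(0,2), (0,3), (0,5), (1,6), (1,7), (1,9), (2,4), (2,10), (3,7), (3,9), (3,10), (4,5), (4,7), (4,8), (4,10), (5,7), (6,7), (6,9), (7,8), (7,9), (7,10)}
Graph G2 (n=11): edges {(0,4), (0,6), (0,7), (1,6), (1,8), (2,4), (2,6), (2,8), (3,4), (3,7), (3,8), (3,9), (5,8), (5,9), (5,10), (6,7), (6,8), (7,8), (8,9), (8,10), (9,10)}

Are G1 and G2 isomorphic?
Yes, isomorphic

The graphs are isomorphic.
One valid mapping φ: V(G1) → V(G2): 0→4, 1→10, 2→0, 3→3, 4→6, 5→2, 6→5, 7→8, 8→1, 9→9, 10→7

Verify φ preserves adjacency — for each edge of G1, its image is an edge of G2:
  (0,2) → (φ(0),φ(2)) = (0,4) ∈ E(G2) ✓
  (0,3) → (φ(0),φ(3)) = (3,4) ∈ E(G2) ✓
  (0,5) → (φ(0),φ(5)) = (2,4) ∈ E(G2) ✓
  (1,6) → (φ(1),φ(6)) = (5,10) ∈ E(G2) ✓
  (1,7) → (φ(1),φ(7)) = (8,10) ∈ E(G2) ✓
  (1,9) → (φ(1),φ(9)) = (9,10) ∈ E(G2) ✓
  (2,4) → (φ(2),φ(4)) = (0,6) ∈ E(G2) ✓
  (2,10) → (φ(2),φ(10)) = (0,7) ∈ E(G2) ✓
  (3,7) → (φ(3),φ(7)) = (3,8) ∈ E(G2) ✓
  (3,9) → (φ(3),φ(9)) = (3,9) ∈ E(G2) ✓
  (3,10) → (φ(3),φ(10)) = (3,7) ∈ E(G2) ✓
  (4,5) → (φ(4),φ(5)) = (2,6) ∈ E(G2) ✓
  (4,7) → (φ(4),φ(7)) = (6,8) ∈ E(G2) ✓
  (4,8) → (φ(4),φ(8)) = (1,6) ∈ E(G2) ✓
  (4,10) → (φ(4),φ(10)) = (6,7) ∈ E(G2) ✓
  (5,7) → (φ(5),φ(7)) = (2,8) ∈ E(G2) ✓
  (6,7) → (φ(6),φ(7)) = (5,8) ∈ E(G2) ✓
  (6,9) → (φ(6),φ(9)) = (5,9) ∈ E(G2) ✓
  (7,8) → (φ(7),φ(8)) = (1,8) ∈ E(G2) ✓
  (7,9) → (φ(7),φ(9)) = (8,9) ∈ E(G2) ✓
  (7,10) → (φ(7),φ(10)) = (7,8) ∈ E(G2) ✓
All 21 edges of G1 map to edges of G2, and |E(G1)| = |E(G2)| = 21, so φ is a bijection on edges as well as vertices. Hence G1 ≅ G2.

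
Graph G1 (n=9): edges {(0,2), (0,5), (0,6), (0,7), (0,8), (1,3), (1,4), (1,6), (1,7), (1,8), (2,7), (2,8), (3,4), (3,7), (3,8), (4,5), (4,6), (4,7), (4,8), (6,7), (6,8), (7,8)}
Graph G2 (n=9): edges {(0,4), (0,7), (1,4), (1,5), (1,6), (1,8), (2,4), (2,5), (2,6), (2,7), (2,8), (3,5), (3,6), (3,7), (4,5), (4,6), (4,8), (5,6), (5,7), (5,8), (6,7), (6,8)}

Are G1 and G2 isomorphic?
Yes, isomorphic

The graphs are isomorphic.
One valid mapping φ: V(G1) → V(G2): 0→7, 1→8, 2→3, 3→1, 4→4, 5→0, 6→2, 7→6, 8→5

Verify φ preserves adjacency — for each edge of G1, its image is an edge of G2:
  (0,2) → (φ(0),φ(2)) = (3,7) ∈ E(G2) ✓
  (0,5) → (φ(0),φ(5)) = (0,7) ∈ E(G2) ✓
  (0,6) → (φ(0),φ(6)) = (2,7) ∈ E(G2) ✓
  (0,7) → (φ(0),φ(7)) = (6,7) ∈ E(G2) ✓
  (0,8) → (φ(0),φ(8)) = (5,7) ∈ E(G2) ✓
  (1,3) → (φ(1),φ(3)) = (1,8) ∈ E(G2) ✓
  (1,4) → (φ(1),φ(4)) = (4,8) ∈ E(G2) ✓
  (1,6) → (φ(1),φ(6)) = (2,8) ∈ E(G2) ✓
  (1,7) → (φ(1),φ(7)) = (6,8) ∈ E(G2) ✓
  (1,8) → (φ(1),φ(8)) = (5,8) ∈ E(G2) ✓
  (2,7) → (φ(2),φ(7)) = (3,6) ∈ E(G2) ✓
  (2,8) → (φ(2),φ(8)) = (3,5) ∈ E(G2) ✓
  (3,4) → (φ(3),φ(4)) = (1,4) ∈ E(G2) ✓
  (3,7) → (φ(3),φ(7)) = (1,6) ∈ E(G2) ✓
  (3,8) → (φ(3),φ(8)) = (1,5) ∈ E(G2) ✓
  (4,5) → (φ(4),φ(5)) = (0,4) ∈ E(G2) ✓
  (4,6) → (φ(4),φ(6)) = (2,4) ∈ E(G2) ✓
  (4,7) → (φ(4),φ(7)) = (4,6) ∈ E(G2) ✓
  (4,8) → (φ(4),φ(8)) = (4,5) ∈ E(G2) ✓
  (6,7) → (φ(6),φ(7)) = (2,6) ∈ E(G2) ✓
  (6,8) → (φ(6),φ(8)) = (2,5) ∈ E(G2) ✓
  (7,8) → (φ(7),φ(8)) = (5,6) ∈ E(G2) ✓
All 22 edges of G1 map to edges of G2, and |E(G1)| = |E(G2)| = 22, so φ is a bijection on edges as well as vertices. Hence G1 ≅ G2.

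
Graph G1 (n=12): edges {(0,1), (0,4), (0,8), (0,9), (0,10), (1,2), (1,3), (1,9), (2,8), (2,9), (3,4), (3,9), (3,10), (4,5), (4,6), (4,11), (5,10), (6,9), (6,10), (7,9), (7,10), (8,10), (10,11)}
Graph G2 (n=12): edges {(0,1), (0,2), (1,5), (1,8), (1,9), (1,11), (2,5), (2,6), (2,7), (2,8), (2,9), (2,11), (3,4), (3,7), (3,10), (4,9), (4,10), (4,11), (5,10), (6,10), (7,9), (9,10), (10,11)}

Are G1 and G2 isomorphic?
Yes, isomorphic

The graphs are isomorphic.
One valid mapping φ: V(G1) → V(G2): 0→9, 1→4, 2→3, 3→11, 4→1, 5→0, 6→5, 7→6, 8→7, 9→10, 10→2, 11→8

Verify φ preserves adjacency — for each edge of G1, its image is an edge of G2:
  (0,1) → (φ(0),φ(1)) = (4,9) ∈ E(G2) ✓
  (0,4) → (φ(0),φ(4)) = (1,9) ∈ E(G2) ✓
  (0,8) → (φ(0),φ(8)) = (7,9) ∈ E(G2) ✓
  (0,9) → (φ(0),φ(9)) = (9,10) ∈ E(G2) ✓
  (0,10) → (φ(0),φ(10)) = (2,9) ∈ E(G2) ✓
  (1,2) → (φ(1),φ(2)) = (3,4) ∈ E(G2) ✓
  (1,3) → (φ(1),φ(3)) = (4,11) ∈ E(G2) ✓
  (1,9) → (φ(1),φ(9)) = (4,10) ∈ E(G2) ✓
  (2,8) → (φ(2),φ(8)) = (3,7) ∈ E(G2) ✓
  (2,9) → (φ(2),φ(9)) = (3,10) ∈ E(G2) ✓
  (3,4) → (φ(3),φ(4)) = (1,11) ∈ E(G2) ✓
  (3,9) → (φ(3),φ(9)) = (10,11) ∈ E(G2) ✓
  (3,10) → (φ(3),φ(10)) = (2,11) ∈ E(G2) ✓
  (4,5) → (φ(4),φ(5)) = (0,1) ∈ E(G2) ✓
  (4,6) → (φ(4),φ(6)) = (1,5) ∈ E(G2) ✓
  (4,11) → (φ(4),φ(11)) = (1,8) ∈ E(G2) ✓
  (5,10) → (φ(5),φ(10)) = (0,2) ∈ E(G2) ✓
  (6,9) → (φ(6),φ(9)) = (5,10) ∈ E(G2) ✓
  (6,10) → (φ(6),φ(10)) = (2,5) ∈ E(G2) ✓
  (7,9) → (φ(7),φ(9)) = (6,10) ∈ E(G2) ✓
  (7,10) → (φ(7),φ(10)) = (2,6) ∈ E(G2) ✓
  (8,10) → (φ(8),φ(10)) = (2,7) ∈ E(G2) ✓
  (10,11) → (φ(10),φ(11)) = (2,8) ∈ E(G2) ✓
All 23 edges of G1 map to edges of G2, and |E(G1)| = |E(G2)| = 23, so φ is a bijection on edges as well as vertices. Hence G1 ≅ G2.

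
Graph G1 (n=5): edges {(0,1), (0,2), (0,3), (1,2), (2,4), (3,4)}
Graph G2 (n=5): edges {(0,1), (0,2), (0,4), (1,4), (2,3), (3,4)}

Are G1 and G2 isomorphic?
Yes, isomorphic

The graphs are isomorphic.
One valid mapping φ: V(G1) → V(G2): 0→4, 1→1, 2→0, 3→3, 4→2

Verify φ preserves adjacency — for each edge of G1, its image is an edge of G2:
  (0,1) → (φ(0),φ(1)) = (1,4) ∈ E(G2) ✓
  (0,2) → (φ(0),φ(2)) = (0,4) ∈ E(G2) ✓
  (0,3) → (φ(0),φ(3)) = (3,4) ∈ E(G2) ✓
  (1,2) → (φ(1),φ(2)) = (0,1) ∈ E(G2) ✓
  (2,4) → (φ(2),φ(4)) = (0,2) ∈ E(G2) ✓
  (3,4) → (φ(3),φ(4)) = (2,3) ∈ E(G2) ✓
All 6 edges of G1 map to edges of G2, and |E(G1)| = |E(G2)| = 6, so φ is a bijection on edges as well as vertices. Hence G1 ≅ G2.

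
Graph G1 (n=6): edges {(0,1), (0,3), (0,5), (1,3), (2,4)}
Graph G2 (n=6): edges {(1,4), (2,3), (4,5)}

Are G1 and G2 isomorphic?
No, not isomorphic

The graphs are NOT isomorphic.

Connected components of G1: 2 component(s) with vertex sets [[2, 4], [0, 1, 3, 5]], sizes [2, 4].
Connected components of G2: 3 component(s) with vertex sets [[0], [2, 3], [1, 4, 5]], sizes [1, 2, 3].
The number of connected components (and the multiset of component sizes) is an isomorphism invariant — an isomorphism maps each component of G1 bijectively onto a component of G2. Since G1 has 2 component(s) and G2 has 3, they cannot be isomorphic.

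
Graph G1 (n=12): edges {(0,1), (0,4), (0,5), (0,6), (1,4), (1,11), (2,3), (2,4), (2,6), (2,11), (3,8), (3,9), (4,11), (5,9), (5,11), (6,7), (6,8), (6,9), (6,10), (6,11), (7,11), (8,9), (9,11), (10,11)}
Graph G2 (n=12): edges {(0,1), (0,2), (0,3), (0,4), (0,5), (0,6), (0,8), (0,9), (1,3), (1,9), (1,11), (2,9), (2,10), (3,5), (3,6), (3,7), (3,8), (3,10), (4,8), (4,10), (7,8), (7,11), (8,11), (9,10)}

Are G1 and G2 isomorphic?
Yes, isomorphic

The graphs are isomorphic.
One valid mapping φ: V(G1) → V(G2): 0→10, 1→2, 2→1, 3→11, 4→9, 5→4, 6→3, 7→6, 8→7, 9→8, 10→5, 11→0

Verify φ preserves adjacency — for each edge of G1, its image is an edge of G2:
  (0,1) → (φ(0),φ(1)) = (2,10) ∈ E(G2) ✓
  (0,4) → (φ(0),φ(4)) = (9,10) ∈ E(G2) ✓
  (0,5) → (φ(0),φ(5)) = (4,10) ∈ E(G2) ✓
  (0,6) → (φ(0),φ(6)) = (3,10) ∈ E(G2) ✓
  (1,4) → (φ(1),φ(4)) = (2,9) ∈ E(G2) ✓
  (1,11) → (φ(1),φ(11)) = (0,2) ∈ E(G2) ✓
  (2,3) → (φ(2),φ(3)) = (1,11) ∈ E(G2) ✓
  (2,4) → (φ(2),φ(4)) = (1,9) ∈ E(G2) ✓
  (2,6) → (φ(2),φ(6)) = (1,3) ∈ E(G2) ✓
  (2,11) → (φ(2),φ(11)) = (0,1) ∈ E(G2) ✓
  (3,8) → (φ(3),φ(8)) = (7,11) ∈ E(G2) ✓
  (3,9) → (φ(3),φ(9)) = (8,11) ∈ E(G2) ✓
  (4,11) → (φ(4),φ(11)) = (0,9) ∈ E(G2) ✓
  (5,9) → (φ(5),φ(9)) = (4,8) ∈ E(G2) ✓
  (5,11) → (φ(5),φ(11)) = (0,4) ∈ E(G2) ✓
  (6,7) → (φ(6),φ(7)) = (3,6) ∈ E(G2) ✓
  (6,8) → (φ(6),φ(8)) = (3,7) ∈ E(G2) ✓
  (6,9) → (φ(6),φ(9)) = (3,8) ∈ E(G2) ✓
  (6,10) → (φ(6),φ(10)) = (3,5) ∈ E(G2) ✓
  (6,11) → (φ(6),φ(11)) = (0,3) ∈ E(G2) ✓
  (7,11) → (φ(7),φ(11)) = (0,6) ∈ E(G2) ✓
  (8,9) → (φ(8),φ(9)) = (7,8) ∈ E(G2) ✓
  (9,11) → (φ(9),φ(11)) = (0,8) ∈ E(G2) ✓
  (10,11) → (φ(10),φ(11)) = (0,5) ∈ E(G2) ✓
All 24 edges of G1 map to edges of G2, and |E(G1)| = |E(G2)| = 24, so φ is a bijection on edges as well as vertices. Hence G1 ≅ G2.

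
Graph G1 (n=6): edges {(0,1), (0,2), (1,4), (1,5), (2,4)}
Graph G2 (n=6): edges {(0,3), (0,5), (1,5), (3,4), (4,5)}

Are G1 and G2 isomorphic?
Yes, isomorphic

The graphs are isomorphic.
One valid mapping φ: V(G1) → V(G2): 0→4, 1→5, 2→3, 3→2, 4→0, 5→1

Verify φ preserves adjacency — for each edge of G1, its image is an edge of G2:
  (0,1) → (φ(0),φ(1)) = (4,5) ∈ E(G2) ✓
  (0,2) → (φ(0),φ(2)) = (3,4) ∈ E(G2) ✓
  (1,4) → (φ(1),φ(4)) = (0,5) ∈ E(G2) ✓
  (1,5) → (φ(1),φ(5)) = (1,5) ∈ E(G2) ✓
  (2,4) → (φ(2),φ(4)) = (0,3) ∈ E(G2) ✓
All 5 edges of G1 map to edges of G2, and |E(G1)| = |E(G2)| = 5, so φ is a bijection on edges as well as vertices. Hence G1 ≅ G2.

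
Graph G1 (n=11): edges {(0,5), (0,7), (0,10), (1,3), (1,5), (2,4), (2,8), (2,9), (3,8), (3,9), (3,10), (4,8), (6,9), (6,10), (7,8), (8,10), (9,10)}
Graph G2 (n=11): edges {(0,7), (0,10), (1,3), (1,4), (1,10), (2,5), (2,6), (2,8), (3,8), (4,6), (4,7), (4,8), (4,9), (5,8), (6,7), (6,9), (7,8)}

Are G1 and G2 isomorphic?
Yes, isomorphic

The graphs are isomorphic.
One valid mapping φ: V(G1) → V(G2): 0→1, 1→0, 2→2, 3→7, 4→5, 5→10, 6→9, 7→3, 8→8, 9→6, 10→4

Verify φ preserves adjacency — for each edge of G1, its image is an edge of G2:
  (0,5) → (φ(0),φ(5)) = (1,10) ∈ E(G2) ✓
  (0,7) → (φ(0),φ(7)) = (1,3) ∈ E(G2) ✓
  (0,10) → (φ(0),φ(10)) = (1,4) ∈ E(G2) ✓
  (1,3) → (φ(1),φ(3)) = (0,7) ∈ E(G2) ✓
  (1,5) → (φ(1),φ(5)) = (0,10) ∈ E(G2) ✓
  (2,4) → (φ(2),φ(4)) = (2,5) ∈ E(G2) ✓
  (2,8) → (φ(2),φ(8)) = (2,8) ∈ E(G2) ✓
  (2,9) → (φ(2),φ(9)) = (2,6) ∈ E(G2) ✓
  (3,8) → (φ(3),φ(8)) = (7,8) ∈ E(G2) ✓
  (3,9) → (φ(3),φ(9)) = (6,7) ∈ E(G2) ✓
  (3,10) → (φ(3),φ(10)) = (4,7) ∈ E(G2) ✓
  (4,8) → (φ(4),φ(8)) = (5,8) ∈ E(G2) ✓
  (6,9) → (φ(6),φ(9)) = (6,9) ∈ E(G2) ✓
  (6,10) → (φ(6),φ(10)) = (4,9) ∈ E(G2) ✓
  (7,8) → (φ(7),φ(8)) = (3,8) ∈ E(G2) ✓
  (8,10) → (φ(8),φ(10)) = (4,8) ∈ E(G2) ✓
  (9,10) → (φ(9),φ(10)) = (4,6) ∈ E(G2) ✓
All 17 edges of G1 map to edges of G2, and |E(G1)| = |E(G2)| = 17, so φ is a bijection on edges as well as vertices. Hence G1 ≅ G2.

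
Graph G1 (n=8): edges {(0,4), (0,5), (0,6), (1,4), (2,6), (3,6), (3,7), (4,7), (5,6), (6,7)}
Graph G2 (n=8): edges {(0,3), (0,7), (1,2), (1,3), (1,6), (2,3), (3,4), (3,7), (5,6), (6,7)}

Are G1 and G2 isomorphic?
Yes, isomorphic

The graphs are isomorphic.
One valid mapping φ: V(G1) → V(G2): 0→1, 1→5, 2→4, 3→0, 4→6, 5→2, 6→3, 7→7

Verify φ preserves adjacency — for each edge of G1, its image is an edge of G2:
  (0,4) → (φ(0),φ(4)) = (1,6) ∈ E(G2) ✓
  (0,5) → (φ(0),φ(5)) = (1,2) ∈ E(G2) ✓
  (0,6) → (φ(0),φ(6)) = (1,3) ∈ E(G2) ✓
  (1,4) → (φ(1),φ(4)) = (5,6) ∈ E(G2) ✓
  (2,6) → (φ(2),φ(6)) = (3,4) ∈ E(G2) ✓
  (3,6) → (φ(3),φ(6)) = (0,3) ∈ E(G2) ✓
  (3,7) → (φ(3),φ(7)) = (0,7) ∈ E(G2) ✓
  (4,7) → (φ(4),φ(7)) = (6,7) ∈ E(G2) ✓
  (5,6) → (φ(5),φ(6)) = (2,3) ∈ E(G2) ✓
  (6,7) → (φ(6),φ(7)) = (3,7) ∈ E(G2) ✓
All 10 edges of G1 map to edges of G2, and |E(G1)| = |E(G2)| = 10, so φ is a bijection on edges as well as vertices. Hence G1 ≅ G2.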